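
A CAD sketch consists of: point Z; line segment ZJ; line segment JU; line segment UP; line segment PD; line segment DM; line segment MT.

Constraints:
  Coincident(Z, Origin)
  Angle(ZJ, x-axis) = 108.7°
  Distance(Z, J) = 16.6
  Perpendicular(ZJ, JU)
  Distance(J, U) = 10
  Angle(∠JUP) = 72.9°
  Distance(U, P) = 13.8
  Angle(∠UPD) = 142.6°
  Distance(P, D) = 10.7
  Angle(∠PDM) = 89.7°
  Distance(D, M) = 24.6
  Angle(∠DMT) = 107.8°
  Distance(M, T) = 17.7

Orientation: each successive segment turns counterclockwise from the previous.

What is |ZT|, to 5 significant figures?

32.059

Z is at the origin; ZJ runs at 108.7° with length 16.6, so J = (-5.3222, 15.724). The perpendicularity gives JU at right angles to ZJ, so JU runs at -161.30°; with |JU| = 10.0, U = (-14.794, 12.518). ∠JUP = 72.9° gives UP at -54.200° from the x-axis; with |UP| = 13.8, P = (-6.7219, 1.3249). ∠UPD = 142.6° gives PD at -16.800° from the x-axis; with |PD| = 10.7, D = (3.5215, -1.7678). ∠PDM = 89.7° gives DM at 73.500° from the x-axis; with |DM| = 24.6, M = (10.508, 21.819). ∠DMT = 107.8° gives MT at 145.70° from the x-axis; with |MT| = 17.7, T = (-4.1137, 31.794). Then |ZT| = |T − Z| = 32.059.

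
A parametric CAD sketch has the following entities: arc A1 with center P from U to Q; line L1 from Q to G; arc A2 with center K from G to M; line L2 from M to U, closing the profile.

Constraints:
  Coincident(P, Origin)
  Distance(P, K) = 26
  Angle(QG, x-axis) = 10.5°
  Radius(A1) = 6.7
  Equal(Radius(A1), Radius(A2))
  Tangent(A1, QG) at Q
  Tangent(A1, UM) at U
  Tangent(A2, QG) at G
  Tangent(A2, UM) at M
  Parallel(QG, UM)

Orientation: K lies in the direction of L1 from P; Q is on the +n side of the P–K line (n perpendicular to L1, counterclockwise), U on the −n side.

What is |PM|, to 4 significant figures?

26.85

The slot axis is L1's direction at 10.5°, so u = (cos 10.5°, sin 10.5°) = (0.9833, 0.1822) and n = (−sin 10.5°, cos 10.5°) = (-0.1822, 0.9833). P is at the origin and K lies 26.0 along u from P, so K = 26.0·u = (25.56, 4.738). Tangency of A1 to both parallel lines with radius 6.7 puts Q and U at P ± 6.7·n: Q = (-1.221, 6.588), U = (1.221, -6.588). Equal radii place G and M the same way about K: G = K + 6.7·n = (24.34, 11.33), M = K − 6.7·n = (26.79, -1.850). Then |PM| = |M − P| = 26.85.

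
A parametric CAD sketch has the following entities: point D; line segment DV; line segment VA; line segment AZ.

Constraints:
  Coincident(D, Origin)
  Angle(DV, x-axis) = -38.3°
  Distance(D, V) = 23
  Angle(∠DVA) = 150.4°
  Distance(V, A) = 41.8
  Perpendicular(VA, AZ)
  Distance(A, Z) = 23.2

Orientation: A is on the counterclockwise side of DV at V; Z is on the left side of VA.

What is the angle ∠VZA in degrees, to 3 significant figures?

61.0°

D is at the origin; DV runs at -38.3° with length 23.0, so V = 23.0·(cos -38.3°, sin -38.3°) = (18.0, -14.3). ∠DVA = 150.4°, so VA runs at -38.3° + (180° − 150.4°) = -8.70° from the x-axis; with |VA| = 41.8, A = V + 41.8·(cos -8.70°, sin -8.70°) = (59.4, -20.6). The perpendicularity gives AZ at right angles to VA; with |AZ| = 23.2 on the left of VA, Z = A + 23.2·(0.151, 0.988) = (62.9, 2.36). Then cos ∠VZA = ZV·ZA / (|ZV||ZA|), giving 61.0°.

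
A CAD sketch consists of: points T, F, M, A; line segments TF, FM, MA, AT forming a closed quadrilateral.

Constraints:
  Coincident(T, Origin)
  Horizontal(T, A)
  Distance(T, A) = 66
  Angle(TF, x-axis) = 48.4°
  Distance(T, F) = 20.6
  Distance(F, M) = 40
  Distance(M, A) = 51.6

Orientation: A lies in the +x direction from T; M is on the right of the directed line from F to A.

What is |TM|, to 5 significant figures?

31.488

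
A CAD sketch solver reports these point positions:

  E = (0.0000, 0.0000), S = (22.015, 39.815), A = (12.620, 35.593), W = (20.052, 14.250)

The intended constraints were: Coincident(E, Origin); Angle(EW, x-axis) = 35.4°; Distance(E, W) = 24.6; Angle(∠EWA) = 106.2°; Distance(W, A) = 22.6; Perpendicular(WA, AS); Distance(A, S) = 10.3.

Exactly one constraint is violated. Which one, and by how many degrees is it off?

Perpendicular(WA, AS) — off by 5.00°.

E = (0.00, 0.00) ✓; EW at 35.40° ✓; |EW| = 24.60 ✓; ∠EWA = 106.2° ✓; |WA| = 22.60 ✓; ∠(WA, AS) = 85.00° ✗; |AS| = 10.30 ✓.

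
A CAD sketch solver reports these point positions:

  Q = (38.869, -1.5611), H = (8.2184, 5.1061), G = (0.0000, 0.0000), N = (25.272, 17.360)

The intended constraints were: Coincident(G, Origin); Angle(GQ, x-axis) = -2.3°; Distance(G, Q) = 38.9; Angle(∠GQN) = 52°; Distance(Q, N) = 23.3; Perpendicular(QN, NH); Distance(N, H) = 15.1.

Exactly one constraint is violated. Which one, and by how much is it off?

Distance(N, H) = 15.1 — off by 5.90.

G = (0.00, 0.00) ✓; GQ at -2.300° ✓; |GQ| = 38.90 ✓; ∠GQN = 52.00° ✓; |QN| = 23.30 ✓; ∠(QN, NH) = 90.00° ✓; |NH| = 21.00 ✗.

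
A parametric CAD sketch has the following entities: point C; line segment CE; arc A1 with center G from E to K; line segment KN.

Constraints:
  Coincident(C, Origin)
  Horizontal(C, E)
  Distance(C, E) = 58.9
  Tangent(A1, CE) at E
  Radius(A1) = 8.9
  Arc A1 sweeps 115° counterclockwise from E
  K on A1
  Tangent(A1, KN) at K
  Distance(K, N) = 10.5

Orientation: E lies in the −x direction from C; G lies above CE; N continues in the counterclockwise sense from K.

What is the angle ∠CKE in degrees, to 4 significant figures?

108.5°

C is at the origin; C and E share the same y with |CE| = 58.9 and E on the −x side, so E = (-58.90, 0.000). The tangent condition forces GE to be normal to CE, so G = E + (0, 8.9) = (-58.90, 8.900). On A1, E sits at bearing -90° from G; a 115° counterclockwise sweep puts K at bearing 25°, so K = G + 8.9·(cos 25°, sin 25°) = (-50.83, 12.66). Then cos ∠CKE = KC·KE / (|KC||KE|), giving 108.5°.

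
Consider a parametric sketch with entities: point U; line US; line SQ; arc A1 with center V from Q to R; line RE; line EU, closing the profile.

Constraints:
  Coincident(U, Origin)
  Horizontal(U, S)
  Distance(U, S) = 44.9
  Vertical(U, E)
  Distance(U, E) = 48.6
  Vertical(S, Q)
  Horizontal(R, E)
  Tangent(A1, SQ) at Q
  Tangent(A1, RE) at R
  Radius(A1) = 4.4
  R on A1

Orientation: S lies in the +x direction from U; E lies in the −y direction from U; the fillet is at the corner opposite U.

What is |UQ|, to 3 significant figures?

63.0

The virtual corner opposite U is at (44.9, -48.6). Since A1 is tangent to SQ there, VQ ⟂ SQ and the tangent condition forces VR to be normal to RE, with radius 4.4, so the center V sits 4.4 in from both sides at V = (40.5, -44.2). That places the tangent points at Q = (44.9, -44.2) on SQ and R = (40.5, -48.6) on RE. Then |UQ| = |Q − U| = 63.0.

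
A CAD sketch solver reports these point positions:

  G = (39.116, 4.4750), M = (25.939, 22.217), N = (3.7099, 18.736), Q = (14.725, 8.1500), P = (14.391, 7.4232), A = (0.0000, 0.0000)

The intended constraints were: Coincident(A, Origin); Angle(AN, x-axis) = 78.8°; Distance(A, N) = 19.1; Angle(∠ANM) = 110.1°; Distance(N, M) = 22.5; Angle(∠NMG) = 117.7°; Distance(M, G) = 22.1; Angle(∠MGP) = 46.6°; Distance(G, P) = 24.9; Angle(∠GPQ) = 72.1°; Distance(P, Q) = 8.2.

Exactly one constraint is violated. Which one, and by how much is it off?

Distance(P, Q) = 8.2 — off by 7.40.

A = (0.00, 0.00) ✓; AN at 78.80° ✓; |AN| = 19.10 ✓; ∠ANM = 110.1° ✓; |NM| = 22.50 ✓; ∠NMG = 117.7° ✓; |MG| = 22.10 ✓; ∠MGP = 46.60° ✓; |GP| = 24.90 ✓; ∠GPQ = 72.12° ✓; |PQ| = 0.7999 ✗.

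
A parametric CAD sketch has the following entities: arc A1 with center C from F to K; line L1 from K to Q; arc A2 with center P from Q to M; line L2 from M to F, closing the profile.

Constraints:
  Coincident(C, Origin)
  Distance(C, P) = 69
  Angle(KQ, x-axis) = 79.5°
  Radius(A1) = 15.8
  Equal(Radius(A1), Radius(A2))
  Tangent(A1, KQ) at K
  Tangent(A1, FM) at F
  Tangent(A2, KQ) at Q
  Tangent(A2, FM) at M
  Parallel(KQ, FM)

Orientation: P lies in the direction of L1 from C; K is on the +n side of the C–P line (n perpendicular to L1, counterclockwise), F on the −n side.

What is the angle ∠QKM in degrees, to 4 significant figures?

24.61°

The slot axis is L1's direction at 79.5°, so u = (cos 79.5°, sin 79.5°) = (0.1822, 0.9833) and n = (−sin 79.5°, cos 79.5°) = (-0.9833, 0.1822). C is at the origin and P lies 69.0 along u from C, so P = 69.0·u = (12.57, 67.84). Tangency of A1 to both parallel lines with radius 15.8 puts K and F at C ± 15.8·n: K = (-15.54, 2.879), F = (15.54, -2.879). Equal radii place Q and M the same way about P: Q = P + 15.8·n = (-2.961, 70.72), M = P − 15.8·n = (28.11, 64.97). Then cos ∠QKM = KQ·KM / (|KQ||KM|), giving 24.61°.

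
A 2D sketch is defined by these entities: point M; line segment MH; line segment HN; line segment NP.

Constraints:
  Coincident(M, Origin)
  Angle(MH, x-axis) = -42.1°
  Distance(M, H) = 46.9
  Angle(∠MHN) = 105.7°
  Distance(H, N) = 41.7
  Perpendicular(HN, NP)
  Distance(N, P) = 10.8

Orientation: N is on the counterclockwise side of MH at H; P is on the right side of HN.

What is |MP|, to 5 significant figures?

78.031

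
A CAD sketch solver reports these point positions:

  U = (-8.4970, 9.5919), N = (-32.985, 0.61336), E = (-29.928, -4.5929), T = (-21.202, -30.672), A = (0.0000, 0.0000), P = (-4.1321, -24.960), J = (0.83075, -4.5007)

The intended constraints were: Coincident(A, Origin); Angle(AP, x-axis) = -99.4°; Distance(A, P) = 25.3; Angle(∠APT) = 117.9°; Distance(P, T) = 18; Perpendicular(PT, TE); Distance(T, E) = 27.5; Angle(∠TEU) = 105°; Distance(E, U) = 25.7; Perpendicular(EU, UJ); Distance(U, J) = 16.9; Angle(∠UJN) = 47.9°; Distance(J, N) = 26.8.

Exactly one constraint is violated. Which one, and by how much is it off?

Distance(J, N) = 26.8 — off by 7.40.

A = (0.00, 0.00) ✓; AP at -99.40° ✓; |AP| = 25.30 ✓; ∠APT = 117.9° ✓; |PT| = 18.00 ✓; ∠(PT, TE) = 90.00° ✓; |TE| = 27.50 ✓; ∠TEU = 105.0° ✓; |EU| = 25.70 ✓; ∠(EU, UJ) = 90.00° ✓; |UJ| = 16.90 ✓; ∠UJN = 47.90° ✓; |JN| = 34.20 ✗.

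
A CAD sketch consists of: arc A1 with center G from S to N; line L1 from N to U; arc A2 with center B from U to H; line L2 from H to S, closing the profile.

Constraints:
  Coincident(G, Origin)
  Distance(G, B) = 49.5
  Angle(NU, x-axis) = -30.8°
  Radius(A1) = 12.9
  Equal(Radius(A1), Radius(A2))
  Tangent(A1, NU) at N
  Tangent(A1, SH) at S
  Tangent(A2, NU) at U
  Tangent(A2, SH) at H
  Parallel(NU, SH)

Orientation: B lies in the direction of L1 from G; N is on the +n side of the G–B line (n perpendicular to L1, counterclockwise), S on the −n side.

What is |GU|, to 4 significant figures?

51.15

The slot axis is L1's direction at -30.8°, so u = (cos -30.8°, sin -30.8°) = (0.8590, -0.5120) and n = (−sin -30.8°, cos -30.8°) = (0.5120, 0.8590). G is at the origin and B lies 49.5 along u from G, so B = 49.5·u = (42.52, -25.35). Tangency of A1 to both parallel lines with radius 12.9 puts N and S at G ± 12.9·n: N = (6.605, 11.08), S = (-6.605, -11.08). Equal radii place U and H the same way about B: U = B + 12.9·n = (49.12, -14.27), H = B − 12.9·n = (35.91, -36.43). Then |GU| = |U − G| = 51.15.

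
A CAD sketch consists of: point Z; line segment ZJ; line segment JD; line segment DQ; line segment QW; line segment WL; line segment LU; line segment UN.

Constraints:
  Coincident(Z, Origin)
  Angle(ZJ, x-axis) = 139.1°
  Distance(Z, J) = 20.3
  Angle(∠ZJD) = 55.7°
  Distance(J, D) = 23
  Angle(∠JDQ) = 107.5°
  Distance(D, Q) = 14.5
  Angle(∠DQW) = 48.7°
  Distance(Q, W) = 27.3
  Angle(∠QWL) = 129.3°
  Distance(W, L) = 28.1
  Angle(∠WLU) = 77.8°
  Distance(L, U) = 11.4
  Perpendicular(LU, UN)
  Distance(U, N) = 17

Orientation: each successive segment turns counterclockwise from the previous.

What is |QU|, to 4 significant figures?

44.13

Z is at the origin; ZJ runs at 139.1° with length 20.3, so J = (-15.34, 13.29). ∠ZJD = 55.7° gives JD at -96.60° from the x-axis; with |JD| = 23.0, D = (-17.99, -9.556). ∠JDQ = 107.5° gives DQ at -24.10° from the x-axis; with |DQ| = 14.5, Q = (-4.751, -15.48). ∠DQW = 48.7° gives QW at 107.2° from the x-axis; with |QW| = 27.3, W = (-12.82, 10.60). ∠QWL = 129.3° gives WL at 157.9° from the x-axis; with |WL| = 28.1, L = (-38.86, 21.17). ∠WLU = 77.8° gives LU at -99.90° from the x-axis; with |LU| = 11.4, U = (-40.82, 9.944). Then |QU| = |U − Q| = 44.13.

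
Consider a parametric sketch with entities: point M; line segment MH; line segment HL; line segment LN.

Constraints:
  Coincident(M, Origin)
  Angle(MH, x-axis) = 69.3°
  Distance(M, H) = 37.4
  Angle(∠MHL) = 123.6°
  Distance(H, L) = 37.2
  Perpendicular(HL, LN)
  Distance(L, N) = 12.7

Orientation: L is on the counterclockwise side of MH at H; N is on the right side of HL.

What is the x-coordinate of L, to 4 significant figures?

-8.488

M is at the origin; MH runs at 69.3° with length 37.4, so H = 37.4·(cos 69.3°, sin 69.3°) = (13.22, 34.99). ∠MHL = 123.6°, so HL runs at 69.3° + (180° − 123.6°) = 125.7° from the x-axis; with |HL| = 37.2, L = H + 37.2·(cos 125.7°, sin 125.7°) = (-8.488, 65.20). So L.x = -8.488.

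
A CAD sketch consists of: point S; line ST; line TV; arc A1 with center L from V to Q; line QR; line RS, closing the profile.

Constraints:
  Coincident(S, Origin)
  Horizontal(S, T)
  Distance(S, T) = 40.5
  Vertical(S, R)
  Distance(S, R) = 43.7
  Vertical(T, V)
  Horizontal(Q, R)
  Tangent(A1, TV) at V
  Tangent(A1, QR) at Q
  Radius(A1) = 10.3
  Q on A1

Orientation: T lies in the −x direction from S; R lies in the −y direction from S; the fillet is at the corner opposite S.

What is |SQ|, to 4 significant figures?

53.12

The virtual corner opposite S is at (-40.50, -43.70). The tangent condition forces LV to be normal to TV and the tangent condition forces LQ to be normal to QR, with radius 10.3, so the center L sits 10.3 in from both sides at L = (-30.20, -33.40). That places the tangent points at V = (-40.50, -33.40) on TV and Q = (-30.20, -43.70) on QR. Then |SQ| = |Q − S| = 53.12.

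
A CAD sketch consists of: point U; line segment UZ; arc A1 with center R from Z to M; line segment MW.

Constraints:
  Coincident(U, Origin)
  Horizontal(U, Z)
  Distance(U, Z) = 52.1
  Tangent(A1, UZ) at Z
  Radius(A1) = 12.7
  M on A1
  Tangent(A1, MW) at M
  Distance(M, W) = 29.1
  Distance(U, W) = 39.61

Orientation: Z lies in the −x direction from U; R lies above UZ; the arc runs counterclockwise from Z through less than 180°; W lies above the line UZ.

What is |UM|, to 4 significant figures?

41.85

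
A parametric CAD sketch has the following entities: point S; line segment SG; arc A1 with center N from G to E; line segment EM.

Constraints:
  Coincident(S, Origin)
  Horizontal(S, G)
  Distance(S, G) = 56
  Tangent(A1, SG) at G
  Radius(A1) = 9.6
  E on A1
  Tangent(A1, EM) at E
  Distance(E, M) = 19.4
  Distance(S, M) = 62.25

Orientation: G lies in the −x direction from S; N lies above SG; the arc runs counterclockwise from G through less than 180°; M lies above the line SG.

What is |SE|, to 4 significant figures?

48.79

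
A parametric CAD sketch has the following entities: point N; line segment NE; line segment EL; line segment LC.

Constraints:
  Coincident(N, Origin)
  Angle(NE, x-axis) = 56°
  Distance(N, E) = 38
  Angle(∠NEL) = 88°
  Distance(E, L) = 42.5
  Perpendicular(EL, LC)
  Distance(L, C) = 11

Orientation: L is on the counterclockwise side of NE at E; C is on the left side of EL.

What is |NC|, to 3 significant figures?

49.2

N is at the origin; NE runs at 56.0° with length 38.0, so E = 38.0·(cos 56.0°, sin 56.0°) = (21.2, 31.5). ∠NEL = 88.0°, so EL runs at 56.0° + (180° − 88.0°) = 148° from the x-axis; with |EL| = 42.5, L = E + 42.5·(cos 148°, sin 148°) = (-14.8, 54.0). EL ⟂ LC; with |LC| = 11.0 on the left of EL, C = L + 11.0·(-0.530, -0.848) = (-20.6, 44.7). Then |NC| = |C − N| = 49.2.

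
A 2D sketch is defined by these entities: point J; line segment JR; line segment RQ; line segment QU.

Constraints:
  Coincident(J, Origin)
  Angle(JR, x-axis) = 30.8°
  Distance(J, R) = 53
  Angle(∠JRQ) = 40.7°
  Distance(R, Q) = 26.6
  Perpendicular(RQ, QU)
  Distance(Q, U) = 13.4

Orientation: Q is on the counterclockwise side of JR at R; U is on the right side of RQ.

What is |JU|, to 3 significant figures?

49.8

∠JRQ = 40.7°, so RQ runs at 30.8° + (180° − 40.7°) = 170° from the x-axis; with |RQ| = 26.6, Q = R + 26.6·(cos 170°, sin 170°) = (19.3, 31.7). The perpendicularity gives QU at right angles to RQ; with |QU| = 13.4 on the right of RQ, U = Q + 13.4·(0.172, 0.985) = (21.6, 44.9). Then |JU| = |U − J| = 49.8.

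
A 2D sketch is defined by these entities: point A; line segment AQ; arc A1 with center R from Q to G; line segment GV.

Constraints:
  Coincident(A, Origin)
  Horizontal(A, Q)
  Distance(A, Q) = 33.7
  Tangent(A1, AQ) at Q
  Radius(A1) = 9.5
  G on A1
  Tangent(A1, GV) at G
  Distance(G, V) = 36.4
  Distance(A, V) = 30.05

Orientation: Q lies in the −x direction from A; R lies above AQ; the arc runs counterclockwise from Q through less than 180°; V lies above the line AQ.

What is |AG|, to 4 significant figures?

26.86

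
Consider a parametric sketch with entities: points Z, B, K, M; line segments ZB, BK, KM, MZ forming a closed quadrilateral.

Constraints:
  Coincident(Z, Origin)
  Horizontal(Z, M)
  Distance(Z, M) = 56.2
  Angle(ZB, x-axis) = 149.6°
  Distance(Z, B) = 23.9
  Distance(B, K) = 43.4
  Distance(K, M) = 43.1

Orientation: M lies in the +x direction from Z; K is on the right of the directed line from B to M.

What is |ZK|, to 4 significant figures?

19.66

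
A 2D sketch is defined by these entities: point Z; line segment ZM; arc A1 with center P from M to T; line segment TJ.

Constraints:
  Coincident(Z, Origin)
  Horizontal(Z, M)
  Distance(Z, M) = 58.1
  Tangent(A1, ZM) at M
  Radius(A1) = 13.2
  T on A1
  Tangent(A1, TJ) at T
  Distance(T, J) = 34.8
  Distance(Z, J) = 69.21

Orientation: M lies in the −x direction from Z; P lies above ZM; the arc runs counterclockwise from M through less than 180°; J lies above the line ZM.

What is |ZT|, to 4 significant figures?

47.29

Z is at the origin; Z and M share the same y with |ZM| = 58.1 and M on the −x side, so M = (-58.10, 0.000). A1 meets ZM tangentially, so PM is at right angles to ZM, so P = M + (0, 13.2) = (-58.10, 13.20). Since PT ⟂ TJ (tangency), |PJ| = √(13.2² + 34.8²) = 37.22 regardless of where T sits on A1. So J lies on both circle(Z, 69.21) and circle(P, 37.22); the above-ZM intersection is J = (-48.67, 49.21). T is the foot of the tangent from J: T = (-44.97, 14.60).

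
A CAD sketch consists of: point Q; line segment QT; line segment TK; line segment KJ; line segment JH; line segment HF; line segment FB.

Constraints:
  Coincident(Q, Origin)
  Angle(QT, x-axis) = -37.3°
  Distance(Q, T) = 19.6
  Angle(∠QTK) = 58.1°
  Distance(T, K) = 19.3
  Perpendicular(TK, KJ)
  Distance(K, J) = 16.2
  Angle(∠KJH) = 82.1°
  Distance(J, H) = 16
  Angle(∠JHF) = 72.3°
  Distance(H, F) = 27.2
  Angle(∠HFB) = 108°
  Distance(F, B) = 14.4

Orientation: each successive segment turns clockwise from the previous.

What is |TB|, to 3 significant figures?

30.7

Q is at the origin; QT runs at -37.3° with length 19.6, so T = (15.6, -11.9). ∠QTK = 58.1° gives TK at -159° from the x-axis; with |TK| = 19.3, K = (-2.45, -18.7). TK ⟂ KJ, so KJ runs at 111°; with |KJ| = 16.2, J = (-8.20, -3.59). ∠KJH = 82.1° gives JH at 12.9° from the x-axis; with |JH| = 16.0, H = (7.39, -0.0148). ∠JHF = 72.3° gives HF at -94.8° from the x-axis; with |HF| = 27.2, F = (5.12, -27.1). ∠HFB = 108.0° gives FB at -167° from the x-axis; with |FB| = 14.4, B = (-8.90, -30.4). Then |TB| = |B − T| = 30.7.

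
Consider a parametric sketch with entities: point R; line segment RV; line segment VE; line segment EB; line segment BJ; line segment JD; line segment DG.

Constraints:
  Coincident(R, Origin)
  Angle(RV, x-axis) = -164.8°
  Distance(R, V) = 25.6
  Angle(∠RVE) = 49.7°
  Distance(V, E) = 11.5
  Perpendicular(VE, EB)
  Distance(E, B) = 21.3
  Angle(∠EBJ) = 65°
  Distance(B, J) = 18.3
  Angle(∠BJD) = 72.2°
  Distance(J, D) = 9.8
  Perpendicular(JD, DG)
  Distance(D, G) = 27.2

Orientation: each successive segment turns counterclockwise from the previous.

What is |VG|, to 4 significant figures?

32.88

∠BJD = 72.2° gives JD at -81.70° from the x-axis; with |JD| = 9.8, D = (-19.80, -2.349). JD ⟂ DG, so DG runs at 8.300°; with |DG| = 27.2, G = (7.118, 1.578). Then |VG| = |G − V| = 32.88.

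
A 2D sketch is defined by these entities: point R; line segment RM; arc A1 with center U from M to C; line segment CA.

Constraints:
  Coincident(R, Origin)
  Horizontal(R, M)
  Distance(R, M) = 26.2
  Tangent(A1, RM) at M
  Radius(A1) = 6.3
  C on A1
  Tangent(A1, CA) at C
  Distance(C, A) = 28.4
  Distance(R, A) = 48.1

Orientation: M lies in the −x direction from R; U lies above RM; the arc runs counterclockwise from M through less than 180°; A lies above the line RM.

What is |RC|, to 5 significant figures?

22.550

Checks: R = (0.00, 0.00) ✓; ∠(UM, MR) = 90.00° ✓; |UM| = 6.300 ✓; |UC| = 6.300 ✓; ∠(UC, CA) = 90.00° ✓; |CA| = 28.40 ✓; |RA| = 48.10 ✓.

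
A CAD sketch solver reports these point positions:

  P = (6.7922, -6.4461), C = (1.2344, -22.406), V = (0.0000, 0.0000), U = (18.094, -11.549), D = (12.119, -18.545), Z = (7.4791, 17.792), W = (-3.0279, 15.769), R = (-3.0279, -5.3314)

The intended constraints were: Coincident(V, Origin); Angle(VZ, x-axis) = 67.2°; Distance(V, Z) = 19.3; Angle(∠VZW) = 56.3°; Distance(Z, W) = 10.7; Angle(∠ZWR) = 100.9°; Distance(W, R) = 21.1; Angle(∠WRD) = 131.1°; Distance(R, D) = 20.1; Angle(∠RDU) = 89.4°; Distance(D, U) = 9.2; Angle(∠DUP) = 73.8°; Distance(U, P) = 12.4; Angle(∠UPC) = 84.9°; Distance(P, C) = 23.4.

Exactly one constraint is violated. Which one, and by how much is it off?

Distance(P, C) = 23.4 — off by 6.50.

V = (0.00, 0.00) ✓; VZ at 67.20° ✓; |VZ| = 19.30 ✓; ∠VZW = 56.30° ✓; |ZW| = 10.70 ✓; ∠ZWR = 100.9° ✓; |WR| = 21.10 ✓; ∠WRD = 131.1° ✓; |RD| = 20.10 ✓; ∠RDU = 89.40° ✓; |DU| = 9.200 ✓; ∠DUP = 73.80° ✓; |UP| = 12.40 ✓; ∠UPC = 84.90° ✓; |PC| = 16.90 ✗.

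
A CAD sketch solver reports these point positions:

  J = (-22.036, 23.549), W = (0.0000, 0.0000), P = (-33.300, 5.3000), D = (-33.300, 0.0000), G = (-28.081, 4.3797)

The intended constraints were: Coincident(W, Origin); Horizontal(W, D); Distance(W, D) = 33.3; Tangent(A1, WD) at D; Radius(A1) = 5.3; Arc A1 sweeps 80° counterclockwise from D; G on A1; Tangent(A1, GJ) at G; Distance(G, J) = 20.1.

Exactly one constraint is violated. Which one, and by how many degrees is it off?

Tangent(A1, GJ) at G — off by 7.50°.

W = (0.00, 0.00) ✓; W.y = 0.00, D.y = 0.00 ✓; |WD| = 33.30 ✓; ∠(PD, DW) = 90.00° ✓; |PD| = 5.300 ✓; bearing(P→G) − bearing(P→D) = 80.00° ✓; |PG| = 5.300 ✓; ∠(PG, GJ) = 97.50° ✗; |GJ| = 20.10 ✓.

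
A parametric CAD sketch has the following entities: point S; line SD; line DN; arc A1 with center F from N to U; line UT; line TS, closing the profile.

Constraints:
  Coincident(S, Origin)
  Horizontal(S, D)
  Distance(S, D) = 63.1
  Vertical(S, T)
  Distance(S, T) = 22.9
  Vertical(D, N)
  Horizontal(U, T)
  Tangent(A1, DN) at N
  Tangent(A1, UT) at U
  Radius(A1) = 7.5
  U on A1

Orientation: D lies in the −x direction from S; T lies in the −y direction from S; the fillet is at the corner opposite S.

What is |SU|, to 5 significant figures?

60.131

S is at the origin; S and D share the same y with |SD| = 63.1 and D on the −x side, so D = (-63.100, 0.0000). S and T share the same x with |ST| = 22.9 and T on the −y side, so T = (0.0000, -22.900). The virtual corner opposite S is at (-63.100, -22.900). Since A1 is tangent to DN there, FN ⟂ DN and since A1 is tangent to UT there, FU ⟂ UT, with radius 7.5, so the center F sits 7.5 in from both sides at F = (-55.600, -15.400). That places the tangent points at N = (-63.100, -15.400) on DN and U = (-55.600, -22.900) on UT. Then |SU| = |U − S| = 60.131.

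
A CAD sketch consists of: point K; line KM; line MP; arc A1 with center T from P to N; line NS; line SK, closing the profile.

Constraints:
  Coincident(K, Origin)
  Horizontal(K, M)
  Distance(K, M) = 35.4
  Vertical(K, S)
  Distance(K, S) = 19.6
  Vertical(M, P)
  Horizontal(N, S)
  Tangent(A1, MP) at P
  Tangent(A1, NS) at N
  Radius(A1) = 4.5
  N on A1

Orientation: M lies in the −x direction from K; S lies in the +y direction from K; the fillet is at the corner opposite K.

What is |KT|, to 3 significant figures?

34.4

K is at the origin; K and M share the same y with |KM| = 35.4 and M on the −x side, so M = (-35.4, 0.00). K and S share the same x with |KS| = 19.6 and S on the +y side, so S = (0.00, 19.6). The virtual corner opposite K is at (-35.4, 19.6). The tangent condition forces TP to be normal to MP and tangency of A1 to NS means the radius TN is perpendicular to NS, with radius 4.5, so the center T sits 4.5 in from both sides at T = (-30.9, 15.1). Then |KT| = |T − K| = 34.4.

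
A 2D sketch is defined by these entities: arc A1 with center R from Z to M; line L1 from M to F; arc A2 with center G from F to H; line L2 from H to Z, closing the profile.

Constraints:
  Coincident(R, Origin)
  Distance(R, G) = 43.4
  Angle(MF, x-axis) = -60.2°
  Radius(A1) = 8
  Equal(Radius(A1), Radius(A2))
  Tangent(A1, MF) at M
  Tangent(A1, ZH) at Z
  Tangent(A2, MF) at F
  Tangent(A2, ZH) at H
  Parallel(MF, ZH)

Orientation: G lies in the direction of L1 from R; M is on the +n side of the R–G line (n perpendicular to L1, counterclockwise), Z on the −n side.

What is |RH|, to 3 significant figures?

44.1

The slot axis is L1's direction at -60.2°, so u = (cos -60.2°, sin -60.2°) = (0.497, -0.868) and n = (−sin -60.2°, cos -60.2°) = (0.868, 0.497). R is at the origin and G lies 43.4 along u from R, so G = 43.4·u = (21.6, -37.7). Tangency of A1 to both parallel lines with radius 8.0 puts M and Z at R ± 8.0·n: M = (6.94, 3.98), Z = (-6.94, -3.98). Equal radii place F and H the same way about G: F = G + 8.0·n = (28.5, -33.7), H = G − 8.0·n = (14.6, -41.6). Then |RH| = |H − R| = 44.1.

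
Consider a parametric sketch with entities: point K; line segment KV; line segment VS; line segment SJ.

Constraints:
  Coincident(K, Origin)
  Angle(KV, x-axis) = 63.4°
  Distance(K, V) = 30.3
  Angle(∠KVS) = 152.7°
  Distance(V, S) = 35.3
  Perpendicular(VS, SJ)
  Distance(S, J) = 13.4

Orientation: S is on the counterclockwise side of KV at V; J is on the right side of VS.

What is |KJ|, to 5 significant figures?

67.949

∠KVS = 152.7°, so VS runs at 63.4° + (180° − 152.7°) = 90.700° from the x-axis; with |VS| = 35.3, S = V + 35.3·(cos 90.700°, sin 90.700°) = (13.136, 62.390). The perpendicularity gives SJ at right angles to VS; with |SJ| = 13.4 on the right of VS, J = S + 13.4·(0.99993, 0.012217) = (26.535, 62.554). Then |KJ| = |J − K| = 67.949.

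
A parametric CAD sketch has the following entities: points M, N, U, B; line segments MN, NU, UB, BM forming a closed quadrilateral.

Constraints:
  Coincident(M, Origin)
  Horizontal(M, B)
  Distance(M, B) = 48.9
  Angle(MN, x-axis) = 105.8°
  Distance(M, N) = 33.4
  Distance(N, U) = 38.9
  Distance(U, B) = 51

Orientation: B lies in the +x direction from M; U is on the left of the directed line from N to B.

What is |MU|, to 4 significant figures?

53.57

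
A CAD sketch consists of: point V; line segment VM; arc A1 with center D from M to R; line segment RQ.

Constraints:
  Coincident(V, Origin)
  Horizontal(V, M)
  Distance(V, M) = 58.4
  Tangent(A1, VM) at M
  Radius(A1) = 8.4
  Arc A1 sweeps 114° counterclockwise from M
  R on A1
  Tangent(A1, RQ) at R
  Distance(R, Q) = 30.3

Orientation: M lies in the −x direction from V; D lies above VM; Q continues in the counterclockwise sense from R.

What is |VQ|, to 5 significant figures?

74.400

V is at the origin; VM is horizontal with |VM| = 58.4 and M on the −x side, so M = (-58.400, 0.0000). Tangency of A1 to VM means the radius DM is perpendicular to VM, so D = M + (0, 8.4) = (-58.400, 8.4000). On A1, M sits at bearing -90° from D; a 114° counterclockwise sweep puts R at bearing 24°, so R = D + 8.4·(cos 24°, sin 24°) = (-50.726, 11.817). A1 meets RQ tangentially, so DR is at right angles to RQ, so RQ runs along (−sin 24°, cos 24°); with |RQ| = 30.3, Q = (-63.050, 39.497). Then |VQ| = |Q − V| = 74.400.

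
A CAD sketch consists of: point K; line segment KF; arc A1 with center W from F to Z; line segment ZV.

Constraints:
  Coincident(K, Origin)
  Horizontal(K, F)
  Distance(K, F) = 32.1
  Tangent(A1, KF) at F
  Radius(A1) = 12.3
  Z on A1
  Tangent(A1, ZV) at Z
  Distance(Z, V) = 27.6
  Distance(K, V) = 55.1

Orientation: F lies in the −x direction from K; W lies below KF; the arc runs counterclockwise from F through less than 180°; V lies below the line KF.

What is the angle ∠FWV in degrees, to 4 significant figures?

174.0°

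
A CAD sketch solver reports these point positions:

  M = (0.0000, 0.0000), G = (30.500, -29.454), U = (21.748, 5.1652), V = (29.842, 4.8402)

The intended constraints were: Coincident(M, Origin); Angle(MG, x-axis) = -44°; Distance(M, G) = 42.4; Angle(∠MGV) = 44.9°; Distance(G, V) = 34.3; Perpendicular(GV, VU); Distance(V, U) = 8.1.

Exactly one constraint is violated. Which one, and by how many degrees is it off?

Perpendicular(GV, VU) — off by 3.40°.

M = (0.00, 0.00) ✓; MG at -44.00° ✓; |MG| = 42.40 ✓; ∠MGV = 44.90° ✓; |GV| = 34.30 ✓; ∠(GV, VU) = 86.60° ✗; |VU| = 8.101 ✓.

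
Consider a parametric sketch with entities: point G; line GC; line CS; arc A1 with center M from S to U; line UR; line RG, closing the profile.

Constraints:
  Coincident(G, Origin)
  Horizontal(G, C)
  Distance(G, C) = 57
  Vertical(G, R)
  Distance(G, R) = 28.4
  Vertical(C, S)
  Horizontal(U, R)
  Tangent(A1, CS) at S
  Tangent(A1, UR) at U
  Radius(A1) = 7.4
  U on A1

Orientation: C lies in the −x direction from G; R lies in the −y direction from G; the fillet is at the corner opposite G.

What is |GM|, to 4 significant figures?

53.86

G is at the origin; GC is horizontal with |GC| = 57.0 and C on the −x side, so C = (-57.00, 0.000). G and R share the same x with |GR| = 28.4 and R on the −y side, so R = (0.000, -28.40). The virtual corner opposite G is at (-57.00, -28.40). Tangency of A1 to CS means the radius MS is perpendicular to CS and since A1 is tangent to UR there, MU ⟂ UR, with radius 7.4, so the center M sits 7.4 in from both sides at M = (-49.60, -21.00). Then |GM| = |M − G| = 53.86.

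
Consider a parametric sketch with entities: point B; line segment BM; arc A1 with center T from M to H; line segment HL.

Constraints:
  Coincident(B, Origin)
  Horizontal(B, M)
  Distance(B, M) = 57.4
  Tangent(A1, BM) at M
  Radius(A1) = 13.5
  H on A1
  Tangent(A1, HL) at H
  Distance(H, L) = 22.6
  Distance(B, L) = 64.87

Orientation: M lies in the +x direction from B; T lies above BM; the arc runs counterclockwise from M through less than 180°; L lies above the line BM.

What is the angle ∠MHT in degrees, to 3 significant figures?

23.3°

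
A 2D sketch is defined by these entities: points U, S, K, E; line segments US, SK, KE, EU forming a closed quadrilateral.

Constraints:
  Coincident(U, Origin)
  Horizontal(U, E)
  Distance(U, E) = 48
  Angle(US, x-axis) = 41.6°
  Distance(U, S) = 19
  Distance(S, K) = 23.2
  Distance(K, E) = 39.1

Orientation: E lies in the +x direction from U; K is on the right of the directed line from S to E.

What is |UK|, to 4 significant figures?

14.51

U is at the origin; U and E share the same y with |UE| = 48.0 and E in +x, so E = (48.0, 0). US runs at 41.6° with |US| = 19.0, so S = (14.21, 12.61). K is determined by |SK| = 23.2 and |KE| = 39.1 together: it lies at the intersection of circle(S, 23.2) and circle(E, 39.1). With |SE| = 36.07, the foot of the radical line on SE is 4.303 from S and the perpendicular offset is √(23.2² − 4.303²) = 22.80. Taking the right-of-SE solution: K = (10.27, -10.25).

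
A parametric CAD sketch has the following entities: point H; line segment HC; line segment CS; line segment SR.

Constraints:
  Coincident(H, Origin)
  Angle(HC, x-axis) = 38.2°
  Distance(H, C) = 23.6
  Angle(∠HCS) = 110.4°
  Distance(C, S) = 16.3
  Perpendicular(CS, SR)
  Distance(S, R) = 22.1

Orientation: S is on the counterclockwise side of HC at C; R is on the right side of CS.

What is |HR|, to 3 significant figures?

50.6

H is at the origin; HC runs at 38.2° with length 23.6, so C = 23.6·(cos 38.2°, sin 38.2°) = (18.5, 14.6). ∠HCS = 110.4°, so CS runs at 38.2° + (180° − 110.4°) = 108° from the x-axis; with |CS| = 16.3, S = C + 16.3·(cos 108°, sin 108°) = (13.6, 30.1). CS is perpendicular to SR; with |SR| = 22.1 on the right of CS, R = S + 22.1·(0.952, 0.306) = (34.6, 36.9). Then |HR| = |R − H| = 50.6.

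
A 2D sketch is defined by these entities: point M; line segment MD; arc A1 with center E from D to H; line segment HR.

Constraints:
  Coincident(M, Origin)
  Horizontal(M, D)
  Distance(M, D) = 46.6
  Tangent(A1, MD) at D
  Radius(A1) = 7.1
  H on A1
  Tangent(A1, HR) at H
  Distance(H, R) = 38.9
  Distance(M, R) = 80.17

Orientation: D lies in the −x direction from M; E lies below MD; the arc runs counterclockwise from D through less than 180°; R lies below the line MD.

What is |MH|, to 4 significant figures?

53.12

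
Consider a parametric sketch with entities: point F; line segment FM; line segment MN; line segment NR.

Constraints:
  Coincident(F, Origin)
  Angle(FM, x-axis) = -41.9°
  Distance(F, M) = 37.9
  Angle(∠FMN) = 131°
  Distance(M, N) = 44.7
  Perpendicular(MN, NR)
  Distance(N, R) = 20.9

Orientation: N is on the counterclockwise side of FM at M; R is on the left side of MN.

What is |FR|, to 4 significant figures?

69.99

F is at the origin; FM runs at -41.9° with length 37.9, so M = 37.9·(cos -41.9°, sin -41.9°) = (28.21, -25.31). ∠FMN = 131.0°, so MN runs at -41.9° + (180° − 131.0°) = 7.100° from the x-axis; with |MN| = 44.7, N = M + 44.7·(cos 7.100°, sin 7.100°) = (72.57, -19.79). MN ⟂ NR; with |NR| = 20.9 on the left of MN, R = N + 20.9·(-0.1236, 0.9923) = (69.98, 0.9539). Then |FR| = |R − F| = 69.99.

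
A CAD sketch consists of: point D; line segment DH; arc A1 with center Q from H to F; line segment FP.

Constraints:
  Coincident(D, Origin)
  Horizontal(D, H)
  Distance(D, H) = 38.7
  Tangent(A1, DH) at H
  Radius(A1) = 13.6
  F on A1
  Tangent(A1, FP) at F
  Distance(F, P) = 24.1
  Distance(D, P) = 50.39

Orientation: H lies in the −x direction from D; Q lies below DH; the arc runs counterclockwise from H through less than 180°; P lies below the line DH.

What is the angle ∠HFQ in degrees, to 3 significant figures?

21.7°

D is at the origin; D and H share the same y with |DH| = 38.7 and H on the −x side, so H = (-38.7, 0.00). The tangent condition forces QH to be normal to DH, so Q = H + (0, -13.6) = (-38.7, -13.6). Since QF ⟂ FP (tangency), |QP| = √(13.6² + 24.1²) = 27.7 regardless of where F sits on A1. So P lies on both circle(D, 50.39) and circle(Q, 27.7); the below-DH intersection is P = (-30.6, -40.1). F is the foot of the tangent from P: F = (-48.1, -23.5).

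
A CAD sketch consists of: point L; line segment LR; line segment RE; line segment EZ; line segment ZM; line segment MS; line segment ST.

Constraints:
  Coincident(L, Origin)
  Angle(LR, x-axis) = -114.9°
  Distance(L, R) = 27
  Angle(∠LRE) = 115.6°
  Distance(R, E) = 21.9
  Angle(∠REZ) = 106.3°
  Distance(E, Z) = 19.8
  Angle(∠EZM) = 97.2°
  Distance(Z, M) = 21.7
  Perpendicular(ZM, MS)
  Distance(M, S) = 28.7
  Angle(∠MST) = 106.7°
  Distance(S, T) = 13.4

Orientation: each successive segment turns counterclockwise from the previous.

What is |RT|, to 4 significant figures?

9.683

L is at the origin; LR runs at -114.9° with length 27.0, so R = (-11.37, -24.49). ∠LRE = 115.6° gives RE at -50.50° from the x-axis; with |RE| = 21.9, E = (2.562, -41.39). ∠REZ = 106.3° gives EZ at 23.20° from the x-axis; with |EZ| = 19.8, Z = (20.76, -33.59). ∠EZM = 97.2° gives ZM at 106.0° from the x-axis; with |ZM| = 21.7, M = (14.78, -12.73). ZM ⟂ MS, so MS runs at -164.0°; with |MS| = 28.7, S = (-12.81, -20.64). ∠MST = 106.7° gives ST at -90.70° from the x-axis; with |ST| = 13.4, T = (-12.97, -34.04). Then |RT| = |T − R| = 9.683.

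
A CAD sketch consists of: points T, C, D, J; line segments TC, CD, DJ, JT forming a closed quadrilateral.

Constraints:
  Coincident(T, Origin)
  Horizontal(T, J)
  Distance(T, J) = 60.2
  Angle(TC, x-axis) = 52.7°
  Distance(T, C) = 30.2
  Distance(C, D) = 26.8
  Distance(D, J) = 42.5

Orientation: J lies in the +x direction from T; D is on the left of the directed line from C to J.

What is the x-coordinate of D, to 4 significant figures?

41.17

T is at the origin; TJ is horizontal with |TJ| = 60.2 and J in +x, so J = (60.2, 0). TC runs at 52.7° with |TC| = 30.2, so C = (18.30, 24.02). D is determined by |CD| = 26.8 and |DJ| = 42.5 together: it lies at the intersection of circle(C, 26.8) and circle(J, 42.5). With |CJ| = 48.30, the foot of the radical line on CJ is 12.89 from C and the perpendicular offset is √(26.8² − 12.89²) = 23.50. Taking the left-of-CJ solution: D = (41.17, 38.00).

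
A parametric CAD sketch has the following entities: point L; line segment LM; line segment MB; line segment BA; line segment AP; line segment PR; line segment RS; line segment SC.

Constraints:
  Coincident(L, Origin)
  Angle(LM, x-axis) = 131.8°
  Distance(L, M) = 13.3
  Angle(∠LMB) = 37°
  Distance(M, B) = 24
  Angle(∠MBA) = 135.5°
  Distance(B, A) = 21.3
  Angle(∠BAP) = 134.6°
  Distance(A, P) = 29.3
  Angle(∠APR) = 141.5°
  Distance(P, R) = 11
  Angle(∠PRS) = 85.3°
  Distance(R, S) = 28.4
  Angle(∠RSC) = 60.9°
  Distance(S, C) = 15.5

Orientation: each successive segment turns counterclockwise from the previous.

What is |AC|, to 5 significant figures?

18.779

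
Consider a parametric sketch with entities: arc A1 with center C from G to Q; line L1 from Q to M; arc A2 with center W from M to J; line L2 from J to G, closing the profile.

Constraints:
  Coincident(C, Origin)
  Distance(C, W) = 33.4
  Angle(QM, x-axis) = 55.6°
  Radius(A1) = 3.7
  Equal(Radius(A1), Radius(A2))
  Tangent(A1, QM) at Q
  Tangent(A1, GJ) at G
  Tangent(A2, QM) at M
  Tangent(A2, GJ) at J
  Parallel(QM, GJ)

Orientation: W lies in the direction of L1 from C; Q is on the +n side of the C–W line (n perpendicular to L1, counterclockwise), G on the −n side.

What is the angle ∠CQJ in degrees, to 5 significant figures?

77.508°

The slot axis is L1's direction at 55.6°, so u = (cos 55.6°, sin 55.6°) = (0.56497, 0.82511) and n = (−sin 55.6°, cos 55.6°) = (-0.82511, 0.56497). C is at the origin and W lies 33.4 along u from C, so W = 33.4·u = (18.870, 27.559). Tangency of A1 to both parallel lines with radius 3.7 puts Q and G at C ± 3.7·n: Q = (-3.0529, 2.0904), G = (3.0529, -2.0904). Equal radii place M and J the same way about W: M = W + 3.7·n = (15.817, 29.649), J = W − 3.7·n = (21.923, 25.468). Then cos ∠CQJ = QC·QJ / (|QC||QJ|), giving 77.508°.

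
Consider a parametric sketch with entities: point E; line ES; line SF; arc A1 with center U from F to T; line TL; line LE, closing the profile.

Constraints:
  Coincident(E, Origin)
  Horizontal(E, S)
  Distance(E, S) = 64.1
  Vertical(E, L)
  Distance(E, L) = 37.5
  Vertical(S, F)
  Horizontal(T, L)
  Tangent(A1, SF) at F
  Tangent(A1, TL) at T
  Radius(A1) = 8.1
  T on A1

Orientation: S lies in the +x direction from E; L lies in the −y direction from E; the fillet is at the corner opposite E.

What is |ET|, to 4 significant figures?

67.40

E is at the origin; E and S share the same y with |ES| = 64.1 and S on the +x side, so S = (64.10, 0.000). EL is vertical with |EL| = 37.5 and L on the −y side, so L = (0.000, -37.50). The virtual corner opposite E is at (64.10, -37.50). A1 meets SF tangentially, so UF is at right angles to SF and tangency of A1 to TL means the radius UT is perpendicular to TL, with radius 8.1, so the center U sits 8.1 in from both sides at U = (56.00, -29.40). That places the tangent points at F = (64.10, -29.40) on SF and T = (56.00, -37.50) on TL. Then |ET| = |T − E| = 67.40.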